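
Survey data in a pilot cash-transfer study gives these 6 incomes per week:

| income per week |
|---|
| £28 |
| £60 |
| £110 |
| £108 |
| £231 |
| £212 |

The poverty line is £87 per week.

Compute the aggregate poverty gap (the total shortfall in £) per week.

Poor units: £28, £60 (q = 2 of N = 6).
Individual gaps: 87−28 = 59; 87−60 = 27.
Aggregate gap = £86.

£86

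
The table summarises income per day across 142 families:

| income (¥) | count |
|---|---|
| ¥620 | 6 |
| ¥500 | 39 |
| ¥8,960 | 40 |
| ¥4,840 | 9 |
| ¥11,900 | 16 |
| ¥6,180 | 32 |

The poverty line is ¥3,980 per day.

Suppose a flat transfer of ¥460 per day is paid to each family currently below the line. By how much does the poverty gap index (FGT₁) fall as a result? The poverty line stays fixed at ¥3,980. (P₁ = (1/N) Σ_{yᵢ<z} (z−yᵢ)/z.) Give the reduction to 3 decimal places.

0.037

Before: below the line — 39×¥500, 6×¥620; poverty gap index (FGT₁) = 0.27582.
After the ¥460 transfer: below the line — 39×¥960, 6×¥1,080; poverty gap index (FGT₁) = 0.23919.
Reduction = 0.27582 − 0.23919 = 0.037.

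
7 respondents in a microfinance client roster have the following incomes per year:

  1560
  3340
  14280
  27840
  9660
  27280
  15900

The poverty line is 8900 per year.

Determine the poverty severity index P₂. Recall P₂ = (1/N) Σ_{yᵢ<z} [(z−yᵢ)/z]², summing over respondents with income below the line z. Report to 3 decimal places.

Below z: 1560, 3340 (q = 2 of N = 7).
Relative gaps: (8900−1560)/8900 = 0.8247; (8900−3340)/8900 = 0.6247.
Squared: 0.6802; 0.3903.
Sum = 1.070436; P₂ = 1.070436 / 7 = 0.153.

0.153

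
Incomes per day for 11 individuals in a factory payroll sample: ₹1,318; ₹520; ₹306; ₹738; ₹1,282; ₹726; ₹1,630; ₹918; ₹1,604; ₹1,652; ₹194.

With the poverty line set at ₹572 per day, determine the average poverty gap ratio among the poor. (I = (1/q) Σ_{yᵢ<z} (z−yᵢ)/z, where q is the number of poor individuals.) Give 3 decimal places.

Below z: ₹194, ₹306, ₹520 (q = 3 of N = 11).
Relative gaps: 0.6608, 0.4650, 0.0909; sum = 1.216783.
The income-gap ratio divides by q (the poor only): 1.216783 / 3 = 0.406.

0.406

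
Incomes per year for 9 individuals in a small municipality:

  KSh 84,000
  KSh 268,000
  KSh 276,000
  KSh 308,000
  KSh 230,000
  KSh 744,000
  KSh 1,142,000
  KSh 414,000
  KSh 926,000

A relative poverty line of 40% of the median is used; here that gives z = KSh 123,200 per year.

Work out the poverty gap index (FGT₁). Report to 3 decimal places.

Below z: KSh 84,000 (q = 1 of N = 9).
Relative gaps: (123200−84000)/123200 = 0.3182.
Sum of shortfalls = 0.318182; P₁ averages over all N: 0.318182 / 9 = 0.035.

0.035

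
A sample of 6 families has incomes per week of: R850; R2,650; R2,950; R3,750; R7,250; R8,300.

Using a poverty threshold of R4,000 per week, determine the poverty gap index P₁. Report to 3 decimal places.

0.242

Incomes under z: R850, R2,650, R2,950, R3,750 (q = 4 of N = 6).
Normalized shortfalls: (4000−850)/4000 = 0.7875; (4000−2650)/4000 = 0.3375; (4000−2950)/4000 = 0.2625; (4000−3750)/4000 = 0.0625.
Sum of shortfalls = 1.450000; P₁ averages over all N: 1.450000 / 6 = 0.242.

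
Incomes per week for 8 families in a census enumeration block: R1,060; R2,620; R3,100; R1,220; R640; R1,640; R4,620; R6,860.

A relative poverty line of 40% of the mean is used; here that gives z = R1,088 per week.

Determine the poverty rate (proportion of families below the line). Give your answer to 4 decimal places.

2 of the 8 families have income below R1,088.
H = 2/8 = 0.2500.

0.2500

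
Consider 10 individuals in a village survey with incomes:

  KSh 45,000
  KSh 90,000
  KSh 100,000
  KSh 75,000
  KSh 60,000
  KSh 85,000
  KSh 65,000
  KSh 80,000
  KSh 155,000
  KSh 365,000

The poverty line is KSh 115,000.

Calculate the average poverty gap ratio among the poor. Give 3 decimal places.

0.348

Below z: KSh 45,000, KSh 60,000, KSh 65,000, KSh 75,000, KSh 80,000, KSh 85,000, KSh 90,000, KSh 100,000 (q = 8 of N = 10).
Relative gaps: 0.6087, 0.4783, 0.4348, 0.3478, 0.3043, 0.2609, 0.2174, 0.1304; sum = 2.782609.
The income-gap ratio divides by q (the poor only): 2.782609 / 8 = 0.348.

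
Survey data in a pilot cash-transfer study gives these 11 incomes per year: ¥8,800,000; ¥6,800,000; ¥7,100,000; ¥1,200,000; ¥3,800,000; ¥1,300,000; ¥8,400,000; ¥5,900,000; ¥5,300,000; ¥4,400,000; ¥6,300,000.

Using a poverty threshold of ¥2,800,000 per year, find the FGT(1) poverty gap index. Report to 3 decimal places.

0.101

Poor units: ¥1,200,000, ¥1,300,000 (q = 2 of N = 11).
Relative gaps: (2800000−1200000)/2800000 = 0.5714; (2800000−1300000)/2800000 = 0.5357.
Sum of shortfalls = 1.107143; P₁ averages over all N: 1.107143 / 11 = 0.101.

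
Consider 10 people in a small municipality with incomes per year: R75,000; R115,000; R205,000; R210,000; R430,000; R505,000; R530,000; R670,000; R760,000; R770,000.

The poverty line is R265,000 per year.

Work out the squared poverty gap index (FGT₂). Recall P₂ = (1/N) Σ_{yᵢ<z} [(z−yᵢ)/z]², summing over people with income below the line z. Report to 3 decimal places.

Incomes under z: R75,000, R115,000, R205,000, R210,000 (q = 4 of N = 10).
Normalized shortfalls: (265000−75000)/265000 = 0.7170; (265000−115000)/265000 = 0.5660; (265000−205000)/265000 = 0.2264; (265000−210000)/265000 = 0.2075.
Squared: 0.5141; 0.3204; 0.0513; 0.0431.
Sum = 0.928800; P₂ = 0.928800 / 10 = 0.093.

0.093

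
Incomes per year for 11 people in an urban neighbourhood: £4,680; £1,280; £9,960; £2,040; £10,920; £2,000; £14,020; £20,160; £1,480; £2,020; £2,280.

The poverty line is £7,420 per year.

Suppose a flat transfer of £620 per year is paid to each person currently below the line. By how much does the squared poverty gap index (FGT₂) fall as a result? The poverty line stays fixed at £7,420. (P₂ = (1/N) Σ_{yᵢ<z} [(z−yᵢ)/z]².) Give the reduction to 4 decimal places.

Before: below the line — £1,280, £1,480, £2,000, £2,020, £2,040, £2,280, £4,680; squared poverty gap index (FGT₂) = 0.320979.
After the £620 transfer: below the line — £1,900, £2,100, £2,620, £2,640, £2,660, £2,900, £5,300; squared poverty gap index (FGT₂) = 0.251385.
Reduction = 0.320979 − 0.251385 = 0.0696.

0.0696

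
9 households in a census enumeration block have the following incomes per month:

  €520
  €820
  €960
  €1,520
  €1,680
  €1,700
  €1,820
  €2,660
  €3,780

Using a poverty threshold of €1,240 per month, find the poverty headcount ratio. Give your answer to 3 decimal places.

3 of the 9 households have income below €1,240.
H = 3/9 = 0.333.

0.333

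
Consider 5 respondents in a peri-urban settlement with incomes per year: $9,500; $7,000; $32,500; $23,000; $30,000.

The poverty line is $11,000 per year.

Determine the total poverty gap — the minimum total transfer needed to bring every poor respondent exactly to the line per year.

Poor units: $7,000, $9,500 (q = 2 of N = 5).
Individual gaps: 11000−7000 = 4000; 11000−9500 = 1500.
Aggregate gap = $5,500.

$5,500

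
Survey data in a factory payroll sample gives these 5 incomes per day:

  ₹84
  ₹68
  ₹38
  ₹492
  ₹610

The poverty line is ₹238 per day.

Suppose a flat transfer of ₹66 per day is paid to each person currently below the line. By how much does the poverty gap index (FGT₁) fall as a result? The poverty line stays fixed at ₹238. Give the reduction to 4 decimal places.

0.1664

Before: below the line — ₹38, ₹68, ₹84; poverty gap index (FGT₁) = 0.440336.
After the ₹66 transfer: below the line — ₹104, ₹134, ₹150; poverty gap index (FGT₁) = 0.273950.
Reduction = 0.440336 − 0.273950 = 0.1664.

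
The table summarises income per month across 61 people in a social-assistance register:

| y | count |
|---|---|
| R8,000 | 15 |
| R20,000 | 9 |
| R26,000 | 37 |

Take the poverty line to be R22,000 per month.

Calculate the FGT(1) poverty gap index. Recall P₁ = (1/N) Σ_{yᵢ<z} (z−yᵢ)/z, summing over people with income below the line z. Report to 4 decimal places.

0.1699

Below the line: 15×R8,000, 9×R20,000 (q = 24 of N = 61).
Normalized shortfalls: (22000−8000)/22000 = 0.6364 (×15); (22000−20000)/22000 = 0.0909 (×9).
Sum of shortfalls = 10.363636; P₁ averages over all N: 10.363636 / 61 = 0.1699.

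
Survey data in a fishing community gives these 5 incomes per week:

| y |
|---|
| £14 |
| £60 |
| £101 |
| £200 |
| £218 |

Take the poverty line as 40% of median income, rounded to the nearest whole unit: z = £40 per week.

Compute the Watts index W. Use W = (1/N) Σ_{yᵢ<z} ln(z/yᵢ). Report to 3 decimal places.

Below the line: £14 (q = 1 of N = 5).
Log gaps: ln(40/14) = 1.0498.
W = 1.049822 / 5 = 0.210.

0.210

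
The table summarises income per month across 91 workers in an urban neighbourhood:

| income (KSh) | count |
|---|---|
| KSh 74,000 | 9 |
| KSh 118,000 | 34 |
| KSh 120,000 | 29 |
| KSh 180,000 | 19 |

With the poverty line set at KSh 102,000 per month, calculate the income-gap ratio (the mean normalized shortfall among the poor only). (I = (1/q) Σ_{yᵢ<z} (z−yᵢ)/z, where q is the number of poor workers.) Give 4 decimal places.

Below z: 9×KSh 74,000 (q = 9 of N = 91).
Shortfall ratios (z−y)/z: 0.2745 (×9); sum = 2.470588.
I averages over the q = 9 poor units only: 2.470588 / 9 = 0.2745.

0.2745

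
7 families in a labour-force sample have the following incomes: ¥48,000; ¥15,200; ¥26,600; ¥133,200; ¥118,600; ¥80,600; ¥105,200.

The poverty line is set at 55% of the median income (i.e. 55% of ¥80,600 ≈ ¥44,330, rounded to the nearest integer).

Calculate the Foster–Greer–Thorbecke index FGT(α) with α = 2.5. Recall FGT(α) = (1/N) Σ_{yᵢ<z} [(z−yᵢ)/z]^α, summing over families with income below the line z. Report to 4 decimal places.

Poor units: ¥15,200, ¥26,600 (q = 2 of N = 7).
Gap ratios (z−y)/z: (44330−15200)/44330 = 0.6571; (44330−26600)/44330 = 0.4000.
Raised to α = 2.5: 0.35003; 0.10116.
Sum = 0.451196; FGT(2.5) = 0.451196 / 7 = 0.0645.

0.0645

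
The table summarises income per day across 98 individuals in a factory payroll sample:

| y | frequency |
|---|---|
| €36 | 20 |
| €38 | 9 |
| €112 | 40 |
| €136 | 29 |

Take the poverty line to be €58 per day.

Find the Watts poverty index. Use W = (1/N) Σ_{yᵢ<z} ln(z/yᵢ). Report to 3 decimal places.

0.136

Below z: 20×€36, 9×€38 (q = 29 of N = 98).
Log gaps: ln(58/36) = 0.4769 (×20); ln(58/38) = 0.4229 (×9).
W = 13.344193 / 98 = 0.136.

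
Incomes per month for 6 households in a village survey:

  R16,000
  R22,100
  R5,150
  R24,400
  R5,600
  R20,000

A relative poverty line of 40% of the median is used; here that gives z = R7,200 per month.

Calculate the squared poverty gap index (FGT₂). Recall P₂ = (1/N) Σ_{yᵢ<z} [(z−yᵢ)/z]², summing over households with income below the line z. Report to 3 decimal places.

0.022

Incomes under z: R5,150, R5,600 (q = 2 of N = 6).
Shortfall ratios: (7200−5150)/7200 = 0.2847; (7200−5600)/7200 = 0.2222.
Squared: 0.0811; 0.0494.
Sum = 0.130449; P₂ = 0.130449 / 6 = 0.022.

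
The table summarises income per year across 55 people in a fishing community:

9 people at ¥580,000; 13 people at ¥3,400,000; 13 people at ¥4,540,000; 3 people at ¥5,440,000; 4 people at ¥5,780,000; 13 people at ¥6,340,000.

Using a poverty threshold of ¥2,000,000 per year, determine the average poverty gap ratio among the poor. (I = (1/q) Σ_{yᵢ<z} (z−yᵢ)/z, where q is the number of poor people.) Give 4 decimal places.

Below z: 9×¥580,000 (q = 9 of N = 55).
Relative gaps: 0.7100 (×9); sum = 6.390000.
The income-gap ratio divides by q (the poor only): 6.390000 / 9 = 0.7100.

0.7100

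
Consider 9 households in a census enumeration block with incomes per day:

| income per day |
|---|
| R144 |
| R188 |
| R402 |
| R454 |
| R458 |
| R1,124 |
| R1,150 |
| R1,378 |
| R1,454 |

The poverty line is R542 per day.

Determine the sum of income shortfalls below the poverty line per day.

Incomes under z: R144, R188, R402, R454, R458 (q = 5 of N = 9).
Individual gaps: 542−144 = 398; 542−188 = 354; 542−402 = 140; 542−454 = 88; 542−458 = 84.
Aggregate gap = R1,064.

R1,064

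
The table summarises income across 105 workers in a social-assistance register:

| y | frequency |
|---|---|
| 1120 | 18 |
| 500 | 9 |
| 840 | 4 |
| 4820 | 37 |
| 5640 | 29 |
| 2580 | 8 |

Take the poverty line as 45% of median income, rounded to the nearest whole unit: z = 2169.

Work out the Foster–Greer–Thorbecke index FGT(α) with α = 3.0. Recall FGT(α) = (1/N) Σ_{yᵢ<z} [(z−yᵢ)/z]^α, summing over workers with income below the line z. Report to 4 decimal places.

Below the line: 9×500, 4×840, 18×1120 (q = 31 of N = 105).
Relative gaps: (2169−500)/2169 = 0.7695 (×9); (2169−840)/2169 = 0.6127 (×4); (2169−1120)/2169 = 0.4836 (×18).
Raised to α = 3.0: 0.45561 (×9); 0.23004 (×4); 0.11312 (×18).
Sum = 7.056807; FGT(3.0) = 7.056807 / 105 = 0.0672.

0.0672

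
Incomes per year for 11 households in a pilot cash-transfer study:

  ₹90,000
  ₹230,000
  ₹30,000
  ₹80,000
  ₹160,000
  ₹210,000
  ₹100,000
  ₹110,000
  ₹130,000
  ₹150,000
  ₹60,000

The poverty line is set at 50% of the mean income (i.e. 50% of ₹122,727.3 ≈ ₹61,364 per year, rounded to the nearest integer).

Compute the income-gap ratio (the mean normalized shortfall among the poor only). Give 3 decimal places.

0.267

Below z: ₹30,000, ₹60,000 (q = 2 of N = 11).
Relative gaps: 0.5111, 0.0222; sum = 0.533342.
I averages over the q = 2 poor units only: 0.533342 / 2 = 0.267.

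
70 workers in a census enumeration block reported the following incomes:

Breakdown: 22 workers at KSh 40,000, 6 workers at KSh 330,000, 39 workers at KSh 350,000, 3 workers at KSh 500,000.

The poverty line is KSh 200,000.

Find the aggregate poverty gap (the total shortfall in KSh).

KSh 3,520,000

Poor units: 22×KSh 40,000 (q = 22 of N = 70).
Individual gaps: 22×(200000−40000) = 3520000.
Aggregate gap = KSh 3,520,000.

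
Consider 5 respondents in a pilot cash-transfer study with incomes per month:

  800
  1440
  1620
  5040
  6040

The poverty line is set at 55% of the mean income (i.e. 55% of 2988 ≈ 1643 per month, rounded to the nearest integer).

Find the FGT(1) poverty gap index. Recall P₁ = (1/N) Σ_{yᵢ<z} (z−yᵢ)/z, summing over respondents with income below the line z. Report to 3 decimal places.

Below z: 800, 1440, 1620 (q = 3 of N = 5).
Relative gaps: (1643−800)/1643 = 0.5131; (1643−1440)/1643 = 0.1236; (1643−1620)/1643 = 0.0140.
Σ = 0.650639. Dividing by the full population N = 5 gives P₁ = 0.130.

0.130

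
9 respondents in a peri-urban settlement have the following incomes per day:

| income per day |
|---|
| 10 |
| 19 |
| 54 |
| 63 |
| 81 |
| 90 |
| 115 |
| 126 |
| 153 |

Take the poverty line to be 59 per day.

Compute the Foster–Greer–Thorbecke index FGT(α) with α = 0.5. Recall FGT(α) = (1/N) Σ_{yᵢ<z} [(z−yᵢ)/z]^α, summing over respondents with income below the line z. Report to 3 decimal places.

Below the line: 10, 19, 54 (q = 3 of N = 9).
Relative gaps: (59−10)/59 = 0.8305; (59−19)/59 = 0.6780; (59−54)/59 = 0.0847.
Raised to α = 0.5: 0.91132; 0.82339; 0.29111.
Sum = 2.025821; FGT(0.5) = 2.025821 / 9 = 0.225.

0.225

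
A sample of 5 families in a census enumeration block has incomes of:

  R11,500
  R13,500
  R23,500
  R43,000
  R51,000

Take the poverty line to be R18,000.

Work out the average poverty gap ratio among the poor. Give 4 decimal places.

0.3056

Below the line: R11,500, R13,500 (q = 2 of N = 5).
Relative gaps: 0.3611, 0.2500; sum = 0.611111.
I averages over the q = 2 poor units only: 0.611111 / 2 = 0.3056.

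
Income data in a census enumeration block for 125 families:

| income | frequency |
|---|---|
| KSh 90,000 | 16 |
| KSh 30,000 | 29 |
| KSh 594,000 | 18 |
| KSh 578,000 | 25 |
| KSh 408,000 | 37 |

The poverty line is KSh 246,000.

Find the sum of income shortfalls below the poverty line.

Incomes under z: 29×KSh 30,000, 16×KSh 90,000 (q = 45 of N = 125).
Individual gaps: 29×(246000−30000) = 6264000; 16×(246000−90000) = 2496000.
Aggregate gap = KSh 8,760,000.

KSh 8,760,000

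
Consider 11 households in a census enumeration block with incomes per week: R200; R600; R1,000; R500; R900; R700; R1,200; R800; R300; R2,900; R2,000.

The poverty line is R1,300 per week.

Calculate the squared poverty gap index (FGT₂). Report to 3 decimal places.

Below the line: R200, R300, R500, R600, R700, R800, R900, R1,000, R1,200 (q = 9 of N = 11).
Gap ratios (z−y)/z: (1300−200)/1300 = 0.8462; (1300−300)/1300 = 0.7692; (1300−500)/1300 = 0.6154; (1300−600)/1300 = 0.5385; (1300−700)/1300 = 0.4615; (1300−800)/1300 = 0.3846; (1300−900)/1300 = 0.3077; (1300−1000)/1300 = 0.2308; (1300−1200)/1300 = 0.0769.
Squared: 0.7160; 0.5917; 0.3787; 0.2899; 0.2130; 0.1479; 0.0947; 0.0533; 0.0059.
Sum = 2.491124; P₂ = 2.491124 / 11 = 0.226.

0.226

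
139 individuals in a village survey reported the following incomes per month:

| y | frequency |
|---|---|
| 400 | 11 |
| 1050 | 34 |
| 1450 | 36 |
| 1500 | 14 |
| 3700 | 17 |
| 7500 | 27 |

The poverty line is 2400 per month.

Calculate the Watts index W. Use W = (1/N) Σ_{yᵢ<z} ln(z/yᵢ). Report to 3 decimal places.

0.522

Incomes under z: 11×400, 34×1050, 36×1450, 14×1500 (q = 95 of N = 139).
Log gaps: ln(2400/400) = 1.7918 (×11); ln(2400/1050) = 0.8267 (×34); ln(2400/1450) = 0.5039 (×36); ln(2400/1500) = 0.4700 (×14).
W = 72.537063 / 139 = 0.522.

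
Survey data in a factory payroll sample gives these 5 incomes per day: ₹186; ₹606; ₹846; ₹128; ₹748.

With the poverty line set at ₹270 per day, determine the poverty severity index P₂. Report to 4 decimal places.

0.0747

Poor units: ₹128, ₹186 (q = 2 of N = 5).
Normalized shortfalls: (270−128)/270 = 0.5259; (270−186)/270 = 0.3111.
Squared: 0.2766; 0.0968.
Sum = 0.373388; P₂ = 0.373388 / 5 = 0.0747.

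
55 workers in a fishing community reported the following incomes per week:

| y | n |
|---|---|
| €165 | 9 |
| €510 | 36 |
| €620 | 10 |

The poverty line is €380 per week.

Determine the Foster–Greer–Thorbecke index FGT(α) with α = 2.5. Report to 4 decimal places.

Below z: 9×€165 (q = 9 of N = 55).
Normalized shortfalls: (380−165)/380 = 0.5658 (×9).
Raised to α = 2.5: 0.24079 (×9).
Sum = 2.167104; FGT(2.5) = 2.167104 / 55 = 0.0394.

0.0394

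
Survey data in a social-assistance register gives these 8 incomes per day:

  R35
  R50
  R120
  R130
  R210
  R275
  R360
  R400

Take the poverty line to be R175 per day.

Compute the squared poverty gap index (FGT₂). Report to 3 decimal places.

0.164

Below z: R35, R50, R120, R130 (q = 4 of N = 8).
Normalized shortfalls: (175−35)/175 = 0.8000; (175−50)/175 = 0.7143; (175−120)/175 = 0.3143; (175−130)/175 = 0.2571.
Squared: 0.6400; 0.5102; 0.0988; 0.0661.
Sum = 1.315102; P₂ = 1.315102 / 8 = 0.164.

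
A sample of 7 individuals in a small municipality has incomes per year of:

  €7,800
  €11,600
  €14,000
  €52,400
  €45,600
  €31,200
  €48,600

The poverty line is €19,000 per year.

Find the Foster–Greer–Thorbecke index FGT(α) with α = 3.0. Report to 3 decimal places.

Below z: €7,800, €11,600, €14,000 (q = 3 of N = 7).
Relative gaps: (19000−7800)/19000 = 0.5895; (19000−11600)/19000 = 0.3895; (19000−14000)/19000 = 0.2632.
Raised to α = 3.0: 0.20483; 0.05908; 0.01822.
Sum = 0.282133; FGT(3.0) = 0.282133 / 7 = 0.040.

0.040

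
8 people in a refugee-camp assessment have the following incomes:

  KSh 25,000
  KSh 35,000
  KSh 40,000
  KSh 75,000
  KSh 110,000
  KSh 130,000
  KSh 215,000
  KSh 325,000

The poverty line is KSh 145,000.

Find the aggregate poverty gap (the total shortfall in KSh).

KSh 455,000

Below z: KSh 25,000, KSh 35,000, KSh 40,000, KSh 75,000, KSh 110,000, KSh 130,000 (q = 6 of N = 8).
Individual gaps: 145000−25000 = 120000; 145000−35000 = 110000; 145000−40000 = 105000; 145000−75000 = 70000; 145000−110000 = 35000; 145000−130000 = 15000.
Aggregate gap = KSh 455,000.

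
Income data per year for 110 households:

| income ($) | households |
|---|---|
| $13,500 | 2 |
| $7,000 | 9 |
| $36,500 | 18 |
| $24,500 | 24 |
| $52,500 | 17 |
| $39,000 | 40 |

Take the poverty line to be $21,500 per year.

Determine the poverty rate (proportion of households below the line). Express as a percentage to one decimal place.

10.0%

11 of the 110 households have income below $21,500.
H = 11/110 = 10.0%.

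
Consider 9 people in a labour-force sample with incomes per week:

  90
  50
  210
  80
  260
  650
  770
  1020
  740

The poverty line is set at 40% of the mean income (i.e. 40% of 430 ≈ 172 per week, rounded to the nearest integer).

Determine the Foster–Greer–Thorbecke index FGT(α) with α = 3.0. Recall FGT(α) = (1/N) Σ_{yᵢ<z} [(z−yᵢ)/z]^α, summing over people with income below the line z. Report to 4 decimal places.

Incomes under z: 50, 80, 90 (q = 3 of N = 9).
Shortfall ratios: (172−50)/172 = 0.7093; (172−80)/172 = 0.5349; (172−90)/172 = 0.4767.
Raised to α = 3.0: 0.35686; 0.15303; 0.10836.
Sum = 0.618244; FGT(3.0) = 0.618244 / 9 = 0.0687.

0.0687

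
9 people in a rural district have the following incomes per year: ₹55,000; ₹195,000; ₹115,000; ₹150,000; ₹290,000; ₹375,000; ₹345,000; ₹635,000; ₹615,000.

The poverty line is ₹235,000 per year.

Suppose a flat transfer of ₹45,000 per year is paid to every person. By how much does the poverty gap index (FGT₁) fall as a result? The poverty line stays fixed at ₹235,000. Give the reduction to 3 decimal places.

Before: below the line — ₹55,000, ₹115,000, ₹150,000, ₹195,000; poverty gap index (FGT₁) = 0.20095.
After the ₹45,000 transfer: below the line — ₹100,000, ₹160,000, ₹195,000; poverty gap index (FGT₁) = 0.11820.
Reduction = 0.20095 − 0.11820 = 0.083.

0.083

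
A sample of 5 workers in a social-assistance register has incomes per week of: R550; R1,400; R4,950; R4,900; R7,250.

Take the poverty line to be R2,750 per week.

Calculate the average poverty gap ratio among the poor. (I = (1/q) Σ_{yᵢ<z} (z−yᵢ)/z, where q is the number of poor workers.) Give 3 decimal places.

Incomes under z: R550, R1,400 (q = 2 of N = 5).
Relative gaps: 0.8000, 0.4909; sum = 1.290909.
The income-gap ratio divides by q (the poor only): 1.290909 / 2 = 0.645.

0.645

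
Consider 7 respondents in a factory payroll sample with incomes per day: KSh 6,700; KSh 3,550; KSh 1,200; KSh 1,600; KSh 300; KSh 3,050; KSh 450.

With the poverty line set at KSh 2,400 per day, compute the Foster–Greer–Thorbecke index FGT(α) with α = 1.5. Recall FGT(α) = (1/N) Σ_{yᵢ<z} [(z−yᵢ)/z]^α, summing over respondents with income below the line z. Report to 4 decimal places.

Below z: KSh 300, KSh 450, KSh 1,200, KSh 1,600 (q = 4 of N = 7).
Gap ratios (z−y)/z: (2400−300)/2400 = 0.8750; (2400−450)/2400 = 0.8125; (2400−1200)/2400 = 0.5000; (2400−1600)/2400 = 0.3333.
Raised to α = 1.5: 0.81849; 0.73238; 0.35355; 0.19245.
Sum = 2.096869; FGT(1.5) = 2.096869 / 7 = 0.2996.

0.2996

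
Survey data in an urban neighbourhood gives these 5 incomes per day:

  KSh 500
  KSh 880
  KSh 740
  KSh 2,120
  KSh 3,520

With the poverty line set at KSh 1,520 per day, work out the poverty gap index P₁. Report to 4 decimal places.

Poor units: KSh 500, KSh 740, KSh 880 (q = 3 of N = 5).
Gap ratios (z−y)/z: (1520−500)/1520 = 0.6711; (1520−740)/1520 = 0.5132; (1520−880)/1520 = 0.4211.
Sum of shortfalls = 1.605263; P₁ averages over all N: 1.605263 / 5 = 0.3211.

0.3211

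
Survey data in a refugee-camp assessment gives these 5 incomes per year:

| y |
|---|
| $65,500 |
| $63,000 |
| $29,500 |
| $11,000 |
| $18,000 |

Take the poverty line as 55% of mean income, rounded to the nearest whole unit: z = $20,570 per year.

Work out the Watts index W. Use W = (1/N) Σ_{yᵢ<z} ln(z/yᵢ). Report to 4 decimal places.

0.1519

Below z: $11,000, $18,000 (q = 2 of N = 5).
Log gaps: ln(20570/11000) = 0.6259; ln(20570/18000) = 0.1335.
W = 0.759400 / 5 = 0.1519.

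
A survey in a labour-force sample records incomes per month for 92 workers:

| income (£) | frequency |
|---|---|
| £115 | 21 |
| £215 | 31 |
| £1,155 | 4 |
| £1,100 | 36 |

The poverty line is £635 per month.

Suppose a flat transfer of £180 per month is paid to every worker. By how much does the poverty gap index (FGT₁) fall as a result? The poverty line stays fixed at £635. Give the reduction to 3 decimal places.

0.160

Before: below the line — 21×£115, 31×£215; poverty gap index (FGT₁) = 0.40979.
After the £180 transfer: below the line — 21×£295, 31×£395; poverty gap index (FGT₁) = 0.24957.
Reduction = 0.40979 − 0.24957 = 0.160.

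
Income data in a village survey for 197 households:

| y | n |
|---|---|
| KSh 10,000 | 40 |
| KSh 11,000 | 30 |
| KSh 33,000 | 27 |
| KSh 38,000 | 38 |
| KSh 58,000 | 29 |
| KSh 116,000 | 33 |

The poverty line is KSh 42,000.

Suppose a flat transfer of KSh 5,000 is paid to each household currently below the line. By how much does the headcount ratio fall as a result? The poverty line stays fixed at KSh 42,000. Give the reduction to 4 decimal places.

0.1929

Before: below the line — 40×KSh 10,000, 30×KSh 11,000, 27×KSh 33,000, 38×KSh 38,000; headcount ratio = 0.685279.
After the KSh 5,000 transfer: below the line — 40×KSh 15,000, 30×KSh 16,000, 27×KSh 38,000; headcount ratio = 0.492386.
Reduction = 0.685279 − 0.492386 = 0.1929.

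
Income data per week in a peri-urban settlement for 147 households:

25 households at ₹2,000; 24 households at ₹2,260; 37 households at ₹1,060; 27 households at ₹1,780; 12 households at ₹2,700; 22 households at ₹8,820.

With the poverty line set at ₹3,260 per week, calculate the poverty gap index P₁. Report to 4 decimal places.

0.3831

Incomes under z: 37×₹1,060, 27×₹1,780, 25×₹2,000, 24×₹2,260, 12×₹2,700 (q = 125 of N = 147).
Gap ratios (z−y)/z: (3260−1060)/3260 = 0.6748 (×37); (3260−1780)/3260 = 0.4540 (×27); (3260−2000)/3260 = 0.3865 (×25); (3260−2260)/3260 = 0.3067 (×24); (3260−2700)/3260 = 0.1718 (×12).
Sum of shortfalls = 56.312883; P₁ averages over all N: 56.312883 / 147 = 0.3831.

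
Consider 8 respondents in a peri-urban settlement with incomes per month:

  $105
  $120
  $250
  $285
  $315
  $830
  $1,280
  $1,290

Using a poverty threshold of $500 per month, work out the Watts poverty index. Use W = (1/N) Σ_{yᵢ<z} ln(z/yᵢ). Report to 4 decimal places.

0.5881

Poor units: $105, $120, $250, $285, $315 (q = 5 of N = 8).
Log shortfalls: ln(500/105) = 1.5606; ln(500/120) = 1.4271; ln(500/250) = 0.6931; ln(500/285) = 0.5621; ln(500/315) = 0.4620.
W = 4.705066 / 8 = 0.5881.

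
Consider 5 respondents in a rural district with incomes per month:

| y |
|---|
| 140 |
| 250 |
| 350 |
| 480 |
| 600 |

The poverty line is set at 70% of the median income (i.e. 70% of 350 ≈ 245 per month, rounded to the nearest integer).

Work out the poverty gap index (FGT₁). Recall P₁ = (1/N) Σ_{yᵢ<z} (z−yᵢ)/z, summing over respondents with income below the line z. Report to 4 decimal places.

0.0857

Below z: 140 (q = 1 of N = 5).
Shortfall ratios: (245−140)/245 = 0.4286.
Σ = 0.428571. Dividing by the full population N = 5 gives P₁ = 0.0857.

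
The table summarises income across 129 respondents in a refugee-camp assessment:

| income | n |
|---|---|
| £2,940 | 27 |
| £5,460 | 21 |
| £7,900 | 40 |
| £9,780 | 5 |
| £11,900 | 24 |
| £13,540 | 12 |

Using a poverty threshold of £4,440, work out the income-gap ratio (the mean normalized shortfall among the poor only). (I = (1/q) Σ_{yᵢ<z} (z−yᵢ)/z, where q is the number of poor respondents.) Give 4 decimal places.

0.3378

Poor units: 27×£2,940 (q = 27 of N = 129).
Shortfall ratios (z−y)/z: 0.3378 (×27); sum = 9.121622.
I averages over the q = 27 poor units only: 9.121622 / 27 = 0.3378.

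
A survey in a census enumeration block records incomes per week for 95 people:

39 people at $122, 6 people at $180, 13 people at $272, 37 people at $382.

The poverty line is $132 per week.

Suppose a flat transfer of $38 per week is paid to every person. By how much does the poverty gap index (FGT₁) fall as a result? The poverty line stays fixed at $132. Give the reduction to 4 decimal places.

0.0311

Before: below the line — 39×$122; poverty gap index (FGT₁) = 0.031100.
After the $38 transfer: below the line — none; poverty gap index (FGT₁) = 0.000000.
Reduction = 0.031100 − 0.000000 = 0.0311.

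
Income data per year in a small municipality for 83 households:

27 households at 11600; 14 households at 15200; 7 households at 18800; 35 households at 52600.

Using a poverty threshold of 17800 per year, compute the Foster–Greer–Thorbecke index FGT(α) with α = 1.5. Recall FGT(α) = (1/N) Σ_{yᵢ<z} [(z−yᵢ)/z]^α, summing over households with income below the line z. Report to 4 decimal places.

0.0763

Below z: 27×11600, 14×15200 (q = 41 of N = 83).
Shortfall ratios: (17800−11600)/17800 = 0.3483 (×27); (17800−15200)/17800 = 0.1461 (×14).
Raised to α = 1.5: 0.20557 (×27); 0.05583 (×14).
Sum = 6.331914; FGT(1.5) = 6.331914 / 83 = 0.0763.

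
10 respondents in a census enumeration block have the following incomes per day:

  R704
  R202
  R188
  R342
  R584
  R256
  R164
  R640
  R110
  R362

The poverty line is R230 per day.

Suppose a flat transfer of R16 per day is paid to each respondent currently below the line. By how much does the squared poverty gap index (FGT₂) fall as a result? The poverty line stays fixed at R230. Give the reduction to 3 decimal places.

Before: below the line — R110, R164, R188, R202; squared poverty gap index (FGT₂) = 0.04027.
After the R16 transfer: below the line — R126, R180, R204, R218; squared poverty gap index (FGT₂) = 0.02672.
Reduction = 0.04027 − 0.02672 = 0.014.

0.014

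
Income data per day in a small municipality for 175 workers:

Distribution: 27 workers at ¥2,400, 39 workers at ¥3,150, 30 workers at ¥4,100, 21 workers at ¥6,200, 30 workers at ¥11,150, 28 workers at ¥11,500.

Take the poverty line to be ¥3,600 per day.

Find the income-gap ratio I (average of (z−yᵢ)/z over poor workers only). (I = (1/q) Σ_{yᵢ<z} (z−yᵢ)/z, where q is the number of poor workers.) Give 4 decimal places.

Below z: 27×¥2,400, 39×¥3,150 (q = 66 of N = 175).
Shortfall ratios (z−y)/z: 0.3333 (×27), 0.1250 (×39); sum = 13.875000.
The income-gap ratio divides by q (the poor only): 13.875000 / 66 = 0.2102.

0.2102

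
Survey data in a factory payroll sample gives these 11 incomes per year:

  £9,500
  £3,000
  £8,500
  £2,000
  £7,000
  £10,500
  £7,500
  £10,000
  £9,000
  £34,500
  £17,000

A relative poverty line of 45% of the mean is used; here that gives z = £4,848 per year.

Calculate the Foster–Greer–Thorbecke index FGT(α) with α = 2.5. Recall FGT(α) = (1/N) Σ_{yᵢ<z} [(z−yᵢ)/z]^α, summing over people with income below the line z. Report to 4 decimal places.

0.0322

Poor units: £2,000, £3,000 (q = 2 of N = 11).
Gap ratios (z−y)/z: (4848−2000)/4848 = 0.5875; (4848−3000)/4848 = 0.3812.
Raised to α = 2.5: 0.26451; 0.08971.
Sum = 0.354222; FGT(2.5) = 0.354222 / 11 = 0.0322.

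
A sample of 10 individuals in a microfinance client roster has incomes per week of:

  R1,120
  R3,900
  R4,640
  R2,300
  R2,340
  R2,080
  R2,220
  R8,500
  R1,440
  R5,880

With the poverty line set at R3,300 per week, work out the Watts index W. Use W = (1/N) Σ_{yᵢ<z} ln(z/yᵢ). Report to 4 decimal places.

Below z: R1,120, R1,440, R2,080, R2,220, R2,300, R2,340 (q = 6 of N = 10).
ln(z/y) terms: ln(3300/1120) = 1.0806; ln(3300/1440) = 0.8293; ln(3300/2080) = 0.4616; ln(3300/2220) = 0.3964; ln(3300/2300) = 0.3610; ln(3300/2340) = 0.3438.
W = 3.472628 / 10 = 0.3473.

0.3473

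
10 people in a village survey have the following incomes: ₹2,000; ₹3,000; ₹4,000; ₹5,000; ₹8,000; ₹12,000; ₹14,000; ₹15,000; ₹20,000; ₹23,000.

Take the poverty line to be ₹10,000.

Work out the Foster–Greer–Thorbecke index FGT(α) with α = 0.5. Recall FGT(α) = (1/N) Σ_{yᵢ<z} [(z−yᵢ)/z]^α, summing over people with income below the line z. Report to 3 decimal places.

0.366

Below the line: ₹2,000, ₹3,000, ₹4,000, ₹5,000, ₹8,000 (q = 5 of N = 10).
Shortfall ratios: (10000−2000)/10000 = 0.8000; (10000−3000)/10000 = 0.7000; (10000−4000)/10000 = 0.6000; (10000−5000)/10000 = 0.5000; (10000−8000)/10000 = 0.2000.
Raised to α = 0.5: 0.89443; 0.83666; 0.77460; 0.70711; 0.44721.
Sum = 3.660004; FGT(0.5) = 3.660004 / 10 = 0.366.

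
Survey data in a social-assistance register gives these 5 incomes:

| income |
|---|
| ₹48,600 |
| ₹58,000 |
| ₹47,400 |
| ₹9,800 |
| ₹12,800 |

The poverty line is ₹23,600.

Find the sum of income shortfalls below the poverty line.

₹24,600

Below the line: ₹9,800, ₹12,800 (q = 2 of N = 5).
Individual gaps: 23600−9800 = 13800; 23600−12800 = 10800.
Aggregate gap = ₹24,600.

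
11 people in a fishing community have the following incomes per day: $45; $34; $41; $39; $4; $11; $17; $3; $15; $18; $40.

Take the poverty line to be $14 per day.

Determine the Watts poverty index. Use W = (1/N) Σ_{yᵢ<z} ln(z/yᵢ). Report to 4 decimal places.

Poor units: $3, $4, $11 (q = 3 of N = 11).
Log gaps: ln(14/3) = 1.5404; ln(14/4) = 1.2528; ln(14/11) = 0.2412.
W = 3.034370 / 11 = 0.2759.

0.2759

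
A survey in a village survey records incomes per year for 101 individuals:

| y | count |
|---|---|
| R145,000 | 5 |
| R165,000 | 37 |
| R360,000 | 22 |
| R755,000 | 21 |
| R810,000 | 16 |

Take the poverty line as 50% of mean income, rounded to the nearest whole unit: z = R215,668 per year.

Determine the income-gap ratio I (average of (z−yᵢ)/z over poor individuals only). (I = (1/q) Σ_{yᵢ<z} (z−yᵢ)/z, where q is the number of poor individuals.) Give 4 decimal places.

Below z: 5×R145,000, 37×R165,000 (q = 42 of N = 101).
Shortfall ratios (z−y)/z: 0.3277 (×5), 0.2349 (×37); sum = 10.330953.
I averages over the q = 42 poor units only: 10.330953 / 42 = 0.2460.

0.2460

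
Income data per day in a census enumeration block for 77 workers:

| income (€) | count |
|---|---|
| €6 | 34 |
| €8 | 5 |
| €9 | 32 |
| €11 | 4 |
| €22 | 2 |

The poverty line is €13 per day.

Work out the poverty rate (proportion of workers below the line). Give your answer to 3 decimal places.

75 of the 77 workers have income below €13.
H = 75/77 = 0.974.

0.974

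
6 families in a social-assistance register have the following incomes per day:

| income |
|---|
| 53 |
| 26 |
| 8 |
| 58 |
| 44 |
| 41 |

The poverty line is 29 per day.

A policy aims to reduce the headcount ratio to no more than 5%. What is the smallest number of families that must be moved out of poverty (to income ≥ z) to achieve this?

Currently q = 2 of N = 6 are below the line (H = 0.333).
A headcount ratio of at most 5% allows at most ⌊0.05 × 6⌋ = 0 poor families.
So at least 2 − 0 = 2 must be lifted.

2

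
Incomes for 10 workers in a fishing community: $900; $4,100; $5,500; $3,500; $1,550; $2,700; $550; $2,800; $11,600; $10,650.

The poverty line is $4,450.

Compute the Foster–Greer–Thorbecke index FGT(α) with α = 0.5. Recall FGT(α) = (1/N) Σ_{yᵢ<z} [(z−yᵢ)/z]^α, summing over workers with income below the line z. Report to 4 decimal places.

Incomes under z: $550, $900, $1,550, $2,700, $2,800, $3,500, $4,100 (q = 7 of N = 10).
Shortfall ratios: (4450−550)/4450 = 0.8764; (4450−900)/4450 = 0.7978; (4450−1550)/4450 = 0.6517; (4450−2700)/4450 = 0.3933; (4450−2800)/4450 = 0.3708; (4450−3500)/4450 = 0.2135; (4450−4100)/4450 = 0.0787.
Raised to α = 0.5: 0.93616; 0.89317; 0.80727; 0.62710; 0.60892; 0.46204; 0.28045.
Sum = 4.615122; FGT(0.5) = 4.615122 / 10 = 0.4615.

0.4615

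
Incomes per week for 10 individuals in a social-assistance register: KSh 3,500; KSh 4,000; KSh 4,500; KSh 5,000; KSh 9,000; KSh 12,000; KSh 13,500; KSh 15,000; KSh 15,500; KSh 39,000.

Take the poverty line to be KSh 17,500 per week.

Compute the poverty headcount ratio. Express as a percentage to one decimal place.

9 of the 10 individuals have income below KSh 17,500.
H = 9/10 = 90.0%.

90.0%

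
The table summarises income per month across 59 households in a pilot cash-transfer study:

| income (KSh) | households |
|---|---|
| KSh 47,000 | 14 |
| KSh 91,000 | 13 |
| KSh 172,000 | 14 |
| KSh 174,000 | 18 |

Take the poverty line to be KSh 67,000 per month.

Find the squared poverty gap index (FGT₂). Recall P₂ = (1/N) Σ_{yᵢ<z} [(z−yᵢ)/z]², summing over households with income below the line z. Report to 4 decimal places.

Poor units: 14×KSh 47,000 (q = 14 of N = 59).
Relative gaps: (67000−47000)/67000 = 0.2985 (×14).
Squared: 0.0891 (×14).
Sum = 1.247494; P₂ = 1.247494 / 59 = 0.0211.

0.0211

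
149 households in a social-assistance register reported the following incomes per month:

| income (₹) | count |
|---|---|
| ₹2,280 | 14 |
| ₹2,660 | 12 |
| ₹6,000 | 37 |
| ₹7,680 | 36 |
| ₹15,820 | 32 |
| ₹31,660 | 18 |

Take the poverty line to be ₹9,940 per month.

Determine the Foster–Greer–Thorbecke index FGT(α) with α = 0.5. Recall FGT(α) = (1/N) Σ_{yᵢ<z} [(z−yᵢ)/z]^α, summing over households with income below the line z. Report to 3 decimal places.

Below the line: 14×₹2,280, 12×₹2,660, 37×₹6,000, 36×₹7,680 (q = 99 of N = 149).
Normalized shortfalls: (9940−2280)/9940 = 0.7706 (×14); (9940−2660)/9940 = 0.7324 (×12); (9940−6000)/9940 = 0.3964 (×37); (9940−7680)/9940 = 0.2274 (×36).
Raised to α = 0.5: 0.87785 (×14); 0.85580 (×12); 0.62959 (×37); 0.47683 (×36).
Sum = 63.019984; FGT(0.5) = 63.019984 / 149 = 0.423.

0.423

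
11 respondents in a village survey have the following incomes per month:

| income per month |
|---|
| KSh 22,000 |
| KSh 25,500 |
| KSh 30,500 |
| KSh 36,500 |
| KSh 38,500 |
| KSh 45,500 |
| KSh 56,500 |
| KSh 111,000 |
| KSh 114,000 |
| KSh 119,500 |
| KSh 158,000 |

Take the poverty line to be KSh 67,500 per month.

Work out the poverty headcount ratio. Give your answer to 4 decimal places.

7 of the 11 respondents have income below KSh 67,500.
H = 7/11 = 0.6364.

0.6364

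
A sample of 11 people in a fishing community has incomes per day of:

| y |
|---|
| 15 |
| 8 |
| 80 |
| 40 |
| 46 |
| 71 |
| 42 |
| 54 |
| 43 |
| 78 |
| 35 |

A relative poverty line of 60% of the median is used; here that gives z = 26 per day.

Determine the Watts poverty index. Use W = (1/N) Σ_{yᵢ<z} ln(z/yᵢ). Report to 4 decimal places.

0.1572

Below z: 8, 15 (q = 2 of N = 11).
Log gaps: ln(26/8) = 1.1787; ln(26/15) = 0.5500.
W = 1.728701 / 11 = 0.1572.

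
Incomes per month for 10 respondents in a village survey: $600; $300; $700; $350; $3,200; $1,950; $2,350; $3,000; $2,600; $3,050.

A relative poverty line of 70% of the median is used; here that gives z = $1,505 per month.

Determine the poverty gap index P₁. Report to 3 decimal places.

0.270

Below the line: $300, $350, $600, $700 (q = 4 of N = 10).
Shortfall ratios: (1505−300)/1505 = 0.8007; (1505−350)/1505 = 0.7674; (1505−600)/1505 = 0.6013; (1505−700)/1505 = 0.5349.
Σ = 2.704319. Dividing by the full population N = 10 gives P₁ = 0.270.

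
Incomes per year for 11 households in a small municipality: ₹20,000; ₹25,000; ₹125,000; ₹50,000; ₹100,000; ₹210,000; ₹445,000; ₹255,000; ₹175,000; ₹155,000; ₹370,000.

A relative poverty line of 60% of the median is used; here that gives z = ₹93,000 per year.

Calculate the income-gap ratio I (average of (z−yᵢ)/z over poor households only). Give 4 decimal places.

0.6595

Poor units: ₹20,000, ₹25,000, ₹50,000 (q = 3 of N = 11).
Shortfall ratios (z−y)/z: 0.7849, 0.7312, 0.4624; sum = 1.978495.
I averages over the q = 3 poor units only: 1.978495 / 3 = 0.6595.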